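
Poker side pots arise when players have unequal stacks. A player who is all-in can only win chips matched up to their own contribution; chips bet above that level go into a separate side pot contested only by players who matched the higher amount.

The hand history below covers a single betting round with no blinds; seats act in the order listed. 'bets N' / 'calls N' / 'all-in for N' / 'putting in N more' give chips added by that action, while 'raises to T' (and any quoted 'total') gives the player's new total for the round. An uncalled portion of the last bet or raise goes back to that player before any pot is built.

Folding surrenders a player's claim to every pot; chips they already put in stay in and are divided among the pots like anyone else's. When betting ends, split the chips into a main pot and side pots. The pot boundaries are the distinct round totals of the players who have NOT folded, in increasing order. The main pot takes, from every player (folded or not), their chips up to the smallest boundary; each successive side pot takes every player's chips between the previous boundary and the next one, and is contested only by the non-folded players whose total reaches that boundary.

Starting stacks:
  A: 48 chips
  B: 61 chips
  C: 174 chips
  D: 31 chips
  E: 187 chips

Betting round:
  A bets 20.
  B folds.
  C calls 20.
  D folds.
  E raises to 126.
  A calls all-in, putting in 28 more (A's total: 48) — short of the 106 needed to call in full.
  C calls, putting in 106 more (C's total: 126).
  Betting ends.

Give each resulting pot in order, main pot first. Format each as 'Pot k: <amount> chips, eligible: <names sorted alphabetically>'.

Pot 1: 144 chips, eligible: A, C, E
Pot 2: 156 chips, eligible: C, E

Derivation:
Contributions: A=48, C=126, E=126
Folded: B, D
Pot levels (distinct totals of non-folded players): 48, 126
Layer 1-48: 48 each from A, C, E = 48*3 = 144 chips; eligible A, C, E
Layer 49-126: 78 each from C, E = 78*2 = 156 chips; eligible C, E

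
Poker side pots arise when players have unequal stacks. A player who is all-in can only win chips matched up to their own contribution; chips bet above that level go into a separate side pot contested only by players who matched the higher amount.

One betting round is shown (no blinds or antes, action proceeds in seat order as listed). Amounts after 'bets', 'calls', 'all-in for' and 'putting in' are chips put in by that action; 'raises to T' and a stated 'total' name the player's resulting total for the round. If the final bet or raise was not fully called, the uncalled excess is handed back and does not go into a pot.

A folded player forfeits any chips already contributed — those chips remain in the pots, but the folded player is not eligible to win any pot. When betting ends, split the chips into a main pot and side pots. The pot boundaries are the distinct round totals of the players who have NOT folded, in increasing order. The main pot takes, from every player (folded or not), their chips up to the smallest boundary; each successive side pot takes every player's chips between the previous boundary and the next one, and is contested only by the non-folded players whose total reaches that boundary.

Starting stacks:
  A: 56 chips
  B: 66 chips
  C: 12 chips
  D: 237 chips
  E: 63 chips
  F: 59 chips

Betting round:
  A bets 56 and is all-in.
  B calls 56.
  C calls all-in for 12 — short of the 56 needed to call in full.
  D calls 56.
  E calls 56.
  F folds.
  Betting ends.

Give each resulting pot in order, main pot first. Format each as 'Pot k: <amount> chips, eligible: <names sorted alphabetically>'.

Pot 1: 60 chips, eligible: A, B, C, D, E
Pot 2: 176 chips, eligible: A, B, D, E

Derivation:
Contributions: A=56, B=56, C=12, D=56, E=56
Folded: F
Pot levels (distinct totals of non-folded players): 12, 56
Layer 1-12: 12 each from A, B, C, D, E = 12*5 = 60 chips; eligible A, B, C, D, E
Layer 13-56: 44 each from A, B, D, E = 44*4 = 176 chips; eligible A, B, D, E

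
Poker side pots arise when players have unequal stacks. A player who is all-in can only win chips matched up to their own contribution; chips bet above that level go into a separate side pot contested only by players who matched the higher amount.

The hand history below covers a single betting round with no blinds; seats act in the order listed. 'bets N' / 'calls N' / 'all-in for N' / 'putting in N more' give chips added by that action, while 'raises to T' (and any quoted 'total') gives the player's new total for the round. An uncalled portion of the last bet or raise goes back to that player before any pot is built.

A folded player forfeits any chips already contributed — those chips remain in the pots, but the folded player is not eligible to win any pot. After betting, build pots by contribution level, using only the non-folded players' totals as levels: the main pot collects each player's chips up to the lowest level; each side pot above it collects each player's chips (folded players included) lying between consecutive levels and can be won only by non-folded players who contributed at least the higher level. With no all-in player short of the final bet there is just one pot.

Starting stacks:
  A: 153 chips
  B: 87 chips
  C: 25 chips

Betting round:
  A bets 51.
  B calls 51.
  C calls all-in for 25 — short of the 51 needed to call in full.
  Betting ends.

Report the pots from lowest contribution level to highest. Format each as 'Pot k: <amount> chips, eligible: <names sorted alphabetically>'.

Pot 1: 75 chips, eligible: A, B, C
Pot 2: 52 chips, eligible: A, B

Derivation:
Contributions: A=51, B=51, C=25
Pot levels (distinct totals of non-folded players): 25, 51
Layer 1-25: 25 each from A, B, C = 25*3 = 75 chips; eligible A, B, C
Layer 26-51: 26 each from A, B = 26*2 = 52 chips; eligible A, B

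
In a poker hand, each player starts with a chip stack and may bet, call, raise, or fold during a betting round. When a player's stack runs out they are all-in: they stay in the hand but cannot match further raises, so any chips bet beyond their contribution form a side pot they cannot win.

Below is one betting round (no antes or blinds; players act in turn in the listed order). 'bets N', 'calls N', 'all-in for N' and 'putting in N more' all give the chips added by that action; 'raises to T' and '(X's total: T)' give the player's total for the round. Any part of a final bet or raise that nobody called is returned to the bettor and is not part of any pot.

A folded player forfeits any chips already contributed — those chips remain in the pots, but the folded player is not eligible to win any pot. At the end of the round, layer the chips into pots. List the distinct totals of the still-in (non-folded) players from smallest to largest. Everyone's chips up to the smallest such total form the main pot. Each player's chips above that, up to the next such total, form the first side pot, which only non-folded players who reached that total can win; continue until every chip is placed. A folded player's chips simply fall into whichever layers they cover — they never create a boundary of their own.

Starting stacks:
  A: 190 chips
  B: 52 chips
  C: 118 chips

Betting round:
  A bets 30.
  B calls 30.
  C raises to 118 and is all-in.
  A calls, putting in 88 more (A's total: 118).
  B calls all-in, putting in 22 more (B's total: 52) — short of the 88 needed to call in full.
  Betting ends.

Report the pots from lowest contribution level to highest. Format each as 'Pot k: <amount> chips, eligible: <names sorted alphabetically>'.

Pot 1: 156 chips, eligible: A, B, C
Pot 2: 132 chips, eligible: A, C

Derivation:
Contributions: A=118, B=52, C=118
Pot levels (distinct totals of non-folded players): 52, 118
Layer 1-52: 52 each from A, B, C = 52*3 = 156 chips; eligible A, B, C
Layer 53-118: 66 each from A, C = 66*2 = 132 chips; eligible A, C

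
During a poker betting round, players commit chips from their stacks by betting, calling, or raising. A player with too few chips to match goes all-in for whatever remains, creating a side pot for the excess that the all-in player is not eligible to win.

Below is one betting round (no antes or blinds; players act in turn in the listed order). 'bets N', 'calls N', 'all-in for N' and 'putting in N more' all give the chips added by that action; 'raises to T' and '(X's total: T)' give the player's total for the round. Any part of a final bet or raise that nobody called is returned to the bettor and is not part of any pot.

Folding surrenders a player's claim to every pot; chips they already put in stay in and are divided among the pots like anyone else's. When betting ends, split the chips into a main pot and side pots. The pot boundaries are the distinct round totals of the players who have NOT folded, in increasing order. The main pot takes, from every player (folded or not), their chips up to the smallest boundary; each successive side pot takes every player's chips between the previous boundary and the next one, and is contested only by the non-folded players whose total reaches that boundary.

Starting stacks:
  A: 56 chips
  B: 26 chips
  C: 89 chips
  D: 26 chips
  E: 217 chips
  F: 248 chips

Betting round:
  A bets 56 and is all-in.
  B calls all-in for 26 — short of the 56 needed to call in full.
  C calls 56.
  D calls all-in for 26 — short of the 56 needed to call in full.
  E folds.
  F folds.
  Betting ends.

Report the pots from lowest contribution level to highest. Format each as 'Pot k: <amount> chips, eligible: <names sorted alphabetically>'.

Pot 1: 104 chips, eligible: A, B, C, D
Pot 2: 60 chips, eligible: A, C

Derivation:
Contributions: A=56, B=26, C=56, D=26
Folded: E, F
Pot levels (distinct totals of non-folded players): 26, 56
Layer 1-26: 26 each from A, B, C, D = 26*4 = 104 chips; eligible A, B, C, D
Layer 27-56: 30 each from A, C = 30*2 = 60 chips; eligible A, C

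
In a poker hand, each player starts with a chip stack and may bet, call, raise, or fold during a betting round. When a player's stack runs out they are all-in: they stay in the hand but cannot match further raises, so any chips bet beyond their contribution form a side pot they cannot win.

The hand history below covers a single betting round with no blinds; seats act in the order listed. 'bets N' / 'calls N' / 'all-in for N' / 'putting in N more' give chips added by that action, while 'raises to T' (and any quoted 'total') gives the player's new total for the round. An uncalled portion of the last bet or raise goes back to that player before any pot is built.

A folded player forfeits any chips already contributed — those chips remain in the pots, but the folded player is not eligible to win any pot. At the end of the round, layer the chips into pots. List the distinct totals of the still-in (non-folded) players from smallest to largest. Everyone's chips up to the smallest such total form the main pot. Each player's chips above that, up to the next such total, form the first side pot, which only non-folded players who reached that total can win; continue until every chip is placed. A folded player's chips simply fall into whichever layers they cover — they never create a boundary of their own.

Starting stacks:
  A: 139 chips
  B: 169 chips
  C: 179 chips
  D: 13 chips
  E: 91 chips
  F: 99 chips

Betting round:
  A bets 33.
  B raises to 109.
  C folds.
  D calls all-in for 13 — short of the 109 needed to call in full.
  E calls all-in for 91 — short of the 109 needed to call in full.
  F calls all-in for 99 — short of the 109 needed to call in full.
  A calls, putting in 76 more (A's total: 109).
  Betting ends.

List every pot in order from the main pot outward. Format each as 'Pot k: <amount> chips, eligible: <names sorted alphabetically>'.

Pot 1: 65 chips, eligible: A, B, D, E, F
Pot 2: 312 chips, eligible: A, B, E, F
Pot 3: 24 chips, eligible: A, B, F
Pot 4: 20 chips, eligible: A, B

Derivation:
Contributions: A=109, B=109, D=13, E=91, F=99
Folded: C
Pot levels (distinct totals of non-folded players): 13, 91, 99, 109
Layer 1-13: 13 each from A, B, D, E, F = 13*5 = 65 chips; eligible A, B, D, E, F
Layer 14-91: 78 each from A, B, E, F = 78*4 = 312 chips; eligible A, B, E, F
Layer 92-99: 8 each from A, B, F = 8*3 = 24 chips; eligible A, B, F
Layer 100-109: 10 each from A, B = 10*2 = 20 chips; eligible A, B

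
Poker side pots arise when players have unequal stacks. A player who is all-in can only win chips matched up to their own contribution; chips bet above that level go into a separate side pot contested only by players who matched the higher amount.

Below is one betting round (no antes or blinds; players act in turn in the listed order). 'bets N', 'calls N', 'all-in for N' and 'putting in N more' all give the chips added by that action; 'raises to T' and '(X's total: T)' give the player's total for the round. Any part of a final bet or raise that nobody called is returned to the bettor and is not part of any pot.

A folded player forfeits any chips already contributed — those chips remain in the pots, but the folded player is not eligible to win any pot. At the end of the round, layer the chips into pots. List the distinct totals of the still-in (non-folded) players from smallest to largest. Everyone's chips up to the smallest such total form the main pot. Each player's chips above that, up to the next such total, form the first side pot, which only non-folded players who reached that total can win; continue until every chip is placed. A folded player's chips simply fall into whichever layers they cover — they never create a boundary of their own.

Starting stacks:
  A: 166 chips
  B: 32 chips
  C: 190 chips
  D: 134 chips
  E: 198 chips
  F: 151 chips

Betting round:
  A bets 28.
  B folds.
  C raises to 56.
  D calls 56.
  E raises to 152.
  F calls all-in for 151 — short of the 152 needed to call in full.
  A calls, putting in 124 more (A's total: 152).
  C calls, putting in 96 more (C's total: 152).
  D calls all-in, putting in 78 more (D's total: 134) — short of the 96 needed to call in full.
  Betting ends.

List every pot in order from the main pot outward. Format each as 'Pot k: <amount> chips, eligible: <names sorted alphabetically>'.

Contributions: A=152, C=152, D=134, E=152, F=151
Folded: B
Pot levels (distinct totals of non-folded players): 134, 151, 152
Layer 1-134: 134 each from A, C, D, E, F = 134*5 = 670 chips; eligible A, C, D, E, F
Layer 135-151: 17 each from A, C, E, F = 17*4 = 68 chips; eligible A, C, E, F
Layer 152-152: 1 each from A, C, E = 1*3 = 3 chips; eligible A, C, E

Pot 1: 670 chips, eligible: A, C, D, E, F
Pot 2: 68 chips, eligible: A, C, E, F
Pot 3: 3 chips, eligible: A, C, E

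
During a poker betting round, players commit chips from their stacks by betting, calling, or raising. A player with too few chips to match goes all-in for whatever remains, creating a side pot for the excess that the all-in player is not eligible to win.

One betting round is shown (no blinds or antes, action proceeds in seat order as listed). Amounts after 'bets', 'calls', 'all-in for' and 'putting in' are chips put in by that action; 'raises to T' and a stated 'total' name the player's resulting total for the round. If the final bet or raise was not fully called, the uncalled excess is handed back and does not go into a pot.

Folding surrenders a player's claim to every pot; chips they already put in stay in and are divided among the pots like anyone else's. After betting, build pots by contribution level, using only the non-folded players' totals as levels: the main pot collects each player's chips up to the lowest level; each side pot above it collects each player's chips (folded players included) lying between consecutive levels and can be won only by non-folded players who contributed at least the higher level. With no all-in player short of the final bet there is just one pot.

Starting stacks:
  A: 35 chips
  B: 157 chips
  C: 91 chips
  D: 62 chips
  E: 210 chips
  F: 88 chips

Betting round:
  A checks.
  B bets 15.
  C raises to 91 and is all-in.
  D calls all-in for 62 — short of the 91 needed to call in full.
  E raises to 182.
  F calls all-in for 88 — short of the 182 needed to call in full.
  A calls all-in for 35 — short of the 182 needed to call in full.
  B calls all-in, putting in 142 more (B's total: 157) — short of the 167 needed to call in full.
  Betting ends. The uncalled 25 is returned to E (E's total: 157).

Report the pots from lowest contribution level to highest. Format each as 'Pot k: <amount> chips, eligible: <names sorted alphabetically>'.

Pot 1: 210 chips, eligible: A, B, C, D, E, F
Pot 2: 135 chips, eligible: B, C, D, E, F
Pot 3: 104 chips, eligible: B, C, E, F
Pot 4: 9 chips, eligible: B, C, E
Pot 5: 132 chips, eligible: B, E

Derivation:
Contributions (after 25 returned to E): A=35, B=157, C=91, D=62, E=157, F=88
Pot levels (distinct totals of non-folded players): 35, 62, 88, 91, 157
Layer 1-35: 35 each from A, B, C, D, E, F = 35*6 = 210 chips; eligible A, B, C, D, E, F
Layer 36-62: 27 each from B, C, D, E, F = 27*5 = 135 chips; eligible B, C, D, E, F
Layer 63-88: 26 each from B, C, E, F = 26*4 = 104 chips; eligible B, C, E, F
Layer 89-91: 3 each from B, C, E = 3*3 = 9 chips; eligible B, C, E
Layer 92-157: 66 each from B, E = 66*2 = 132 chips; eligible B, E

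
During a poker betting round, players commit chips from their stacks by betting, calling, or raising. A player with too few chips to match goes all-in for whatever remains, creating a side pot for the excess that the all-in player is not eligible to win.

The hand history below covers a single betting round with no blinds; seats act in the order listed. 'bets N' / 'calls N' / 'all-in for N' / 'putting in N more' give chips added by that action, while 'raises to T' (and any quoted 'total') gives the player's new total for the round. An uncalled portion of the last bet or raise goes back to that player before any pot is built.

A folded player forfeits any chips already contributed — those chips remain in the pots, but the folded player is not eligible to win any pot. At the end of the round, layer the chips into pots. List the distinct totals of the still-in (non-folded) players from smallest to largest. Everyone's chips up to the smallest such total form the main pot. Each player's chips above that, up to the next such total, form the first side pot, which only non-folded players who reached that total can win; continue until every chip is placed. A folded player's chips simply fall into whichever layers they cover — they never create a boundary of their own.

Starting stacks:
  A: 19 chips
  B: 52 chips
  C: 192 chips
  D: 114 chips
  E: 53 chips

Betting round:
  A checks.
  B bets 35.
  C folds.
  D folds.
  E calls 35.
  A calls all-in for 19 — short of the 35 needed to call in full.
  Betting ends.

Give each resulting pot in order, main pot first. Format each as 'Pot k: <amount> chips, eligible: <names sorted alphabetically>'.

Contributions: A=19, B=35, E=35
Folded: C, D
Pot levels (distinct totals of non-folded players): 19, 35
Layer 1-19: 19 each from A, B, E = 19*3 = 57 chips; eligible A, B, E
Layer 20-35: 16 each from B, E = 16*2 = 32 chips; eligible B, E

Pot 1: 57 chips, eligible: A, B, E
Pot 2: 32 chips, eligible: B, E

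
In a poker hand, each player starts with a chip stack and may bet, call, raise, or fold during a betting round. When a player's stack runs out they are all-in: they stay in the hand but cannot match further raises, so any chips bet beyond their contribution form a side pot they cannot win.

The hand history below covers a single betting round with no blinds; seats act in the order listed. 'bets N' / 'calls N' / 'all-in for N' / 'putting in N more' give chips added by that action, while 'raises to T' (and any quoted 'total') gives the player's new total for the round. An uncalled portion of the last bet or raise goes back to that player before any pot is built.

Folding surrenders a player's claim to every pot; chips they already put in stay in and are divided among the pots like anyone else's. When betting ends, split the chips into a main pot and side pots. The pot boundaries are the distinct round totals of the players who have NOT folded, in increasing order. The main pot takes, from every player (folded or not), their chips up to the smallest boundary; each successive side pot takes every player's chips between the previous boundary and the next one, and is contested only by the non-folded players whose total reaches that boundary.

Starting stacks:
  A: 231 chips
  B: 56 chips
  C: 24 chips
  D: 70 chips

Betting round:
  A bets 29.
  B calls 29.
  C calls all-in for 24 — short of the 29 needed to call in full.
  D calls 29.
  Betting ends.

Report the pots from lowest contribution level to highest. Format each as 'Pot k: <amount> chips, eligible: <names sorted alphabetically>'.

Pot 1: 96 chips, eligible: A, B, C, D
Pot 2: 15 chips, eligible: A, B, D

Derivation:
Contributions: A=29, B=29, C=24, D=29
Pot levels (distinct totals of non-folded players): 24, 29
Layer 1-24: 24 each from A, B, C, D = 24*4 = 96 chips; eligible A, B, C, D
Layer 25-29: 5 each from A, B, D = 5*3 = 15 chips; eligible A, B, D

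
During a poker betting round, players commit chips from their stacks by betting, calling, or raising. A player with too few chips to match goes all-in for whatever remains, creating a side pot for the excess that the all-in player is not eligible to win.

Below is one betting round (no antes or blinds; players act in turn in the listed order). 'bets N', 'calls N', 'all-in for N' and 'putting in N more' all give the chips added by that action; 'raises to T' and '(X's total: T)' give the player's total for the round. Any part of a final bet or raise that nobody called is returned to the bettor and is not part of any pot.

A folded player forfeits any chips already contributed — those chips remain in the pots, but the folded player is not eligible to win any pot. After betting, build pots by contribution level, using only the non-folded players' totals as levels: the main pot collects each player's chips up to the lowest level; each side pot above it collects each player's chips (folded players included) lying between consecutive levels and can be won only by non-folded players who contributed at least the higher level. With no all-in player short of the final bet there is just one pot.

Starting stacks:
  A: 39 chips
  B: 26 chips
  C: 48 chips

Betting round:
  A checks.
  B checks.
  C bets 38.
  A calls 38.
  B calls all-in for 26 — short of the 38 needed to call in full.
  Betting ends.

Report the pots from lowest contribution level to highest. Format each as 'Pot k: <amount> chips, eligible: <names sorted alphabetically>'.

Pot 1: 78 chips, eligible: A, B, C
Pot 2: 24 chips, eligible: A, C

Derivation:
Contributions: A=38, B=26, C=38
Pot levels (distinct totals of non-folded players): 26, 38
Layer 1-26: 26 each from A, B, C = 26*3 = 78 chips; eligible A, B, C
Layer 27-38: 12 each from A, C = 12*2 = 24 chips; eligible A, C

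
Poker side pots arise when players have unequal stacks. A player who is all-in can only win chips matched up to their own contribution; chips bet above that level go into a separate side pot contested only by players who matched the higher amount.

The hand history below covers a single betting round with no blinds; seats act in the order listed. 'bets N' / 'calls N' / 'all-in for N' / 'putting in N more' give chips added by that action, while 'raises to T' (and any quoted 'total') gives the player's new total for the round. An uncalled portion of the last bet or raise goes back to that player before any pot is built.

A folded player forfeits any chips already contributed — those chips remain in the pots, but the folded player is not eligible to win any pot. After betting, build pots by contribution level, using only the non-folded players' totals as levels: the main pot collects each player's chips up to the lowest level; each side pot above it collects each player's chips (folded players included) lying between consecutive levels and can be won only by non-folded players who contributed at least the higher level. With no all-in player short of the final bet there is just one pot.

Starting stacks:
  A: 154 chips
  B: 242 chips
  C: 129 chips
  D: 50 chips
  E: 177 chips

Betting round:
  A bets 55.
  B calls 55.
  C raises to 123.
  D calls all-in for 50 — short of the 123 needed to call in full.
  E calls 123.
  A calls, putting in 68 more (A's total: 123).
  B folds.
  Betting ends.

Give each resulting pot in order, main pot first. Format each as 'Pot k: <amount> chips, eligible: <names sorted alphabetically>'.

Contributions: A=123, B=55, C=123, D=50, E=123
Folded: B
Pot levels (distinct totals of non-folded players): 50, 123
Layer 1-50: 50 each from A, B, C, D, E = 50*5 = 250 chips; eligible A, C, D, E
Layer 51-123: A 73 + B 5 + C 73 + E 73 = 224 chips; eligible A, C, E

Pot 1: 250 chips, eligible: A, C, D, E
Pot 2: 224 chips, eligible: A, C, E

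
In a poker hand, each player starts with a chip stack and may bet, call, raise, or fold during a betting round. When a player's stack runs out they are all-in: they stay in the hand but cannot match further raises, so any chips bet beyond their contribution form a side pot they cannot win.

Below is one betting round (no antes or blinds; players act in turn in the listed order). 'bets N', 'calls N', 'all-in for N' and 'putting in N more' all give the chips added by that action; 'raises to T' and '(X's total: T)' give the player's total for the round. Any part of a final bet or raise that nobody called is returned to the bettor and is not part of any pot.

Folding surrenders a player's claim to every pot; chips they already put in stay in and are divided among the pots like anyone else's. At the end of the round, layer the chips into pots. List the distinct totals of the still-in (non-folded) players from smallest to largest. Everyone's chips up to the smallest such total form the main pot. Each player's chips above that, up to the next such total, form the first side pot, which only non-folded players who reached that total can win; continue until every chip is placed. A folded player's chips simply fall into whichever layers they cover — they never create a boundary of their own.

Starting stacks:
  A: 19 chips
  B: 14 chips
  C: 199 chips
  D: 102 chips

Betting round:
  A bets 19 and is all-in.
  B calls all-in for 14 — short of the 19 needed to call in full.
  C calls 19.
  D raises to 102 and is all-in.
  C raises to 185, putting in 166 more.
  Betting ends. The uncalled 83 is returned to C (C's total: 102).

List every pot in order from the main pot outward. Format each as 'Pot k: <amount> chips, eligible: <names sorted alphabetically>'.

Pot 1: 56 chips, eligible: A, B, C, D
Pot 2: 15 chips, eligible: A, C, D
Pot 3: 166 chips, eligible: C, D

Derivation:
Contributions (after 83 returned to C): A=19, B=14, C=102, D=102
Pot levels (distinct totals of non-folded players): 14, 19, 102
Layer 1-14: 14 each from A, B, C, D = 14*4 = 56 chips; eligible A, B, C, D
Layer 15-19: 5 each from A, C, D = 5*3 = 15 chips; eligible A, C, D
Layer 20-102: 83 each from C, D = 83*2 = 166 chips; eligible C, D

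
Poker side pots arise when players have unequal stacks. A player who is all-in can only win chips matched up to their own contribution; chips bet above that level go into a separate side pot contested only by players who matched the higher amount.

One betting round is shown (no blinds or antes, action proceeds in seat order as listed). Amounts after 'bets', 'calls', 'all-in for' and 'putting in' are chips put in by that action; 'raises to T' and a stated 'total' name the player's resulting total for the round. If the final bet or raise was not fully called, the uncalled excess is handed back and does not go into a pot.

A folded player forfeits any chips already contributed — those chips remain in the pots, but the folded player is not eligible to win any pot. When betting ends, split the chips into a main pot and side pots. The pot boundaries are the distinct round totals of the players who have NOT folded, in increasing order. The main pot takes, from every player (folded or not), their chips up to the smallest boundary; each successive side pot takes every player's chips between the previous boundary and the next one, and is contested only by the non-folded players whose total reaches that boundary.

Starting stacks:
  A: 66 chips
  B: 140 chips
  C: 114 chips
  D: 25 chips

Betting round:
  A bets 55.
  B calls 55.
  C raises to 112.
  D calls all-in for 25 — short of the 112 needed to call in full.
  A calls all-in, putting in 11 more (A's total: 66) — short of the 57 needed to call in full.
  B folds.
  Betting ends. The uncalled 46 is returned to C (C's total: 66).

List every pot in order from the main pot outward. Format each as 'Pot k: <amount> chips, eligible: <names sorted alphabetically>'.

Contributions (after 46 returned to C): A=66, B=55, C=66, D=25
Folded: B
Pot levels (distinct totals of non-folded players): 25, 66
Layer 1-25: 25 each from A, B, C, D = 25*4 = 100 chips; eligible A, C, D
Layer 26-66: A 41 + B 30 + C 41 = 112 chips; eligible A, C

Pot 1: 100 chips, eligible: A, C, D
Pot 2: 112 chips, eligible: A, C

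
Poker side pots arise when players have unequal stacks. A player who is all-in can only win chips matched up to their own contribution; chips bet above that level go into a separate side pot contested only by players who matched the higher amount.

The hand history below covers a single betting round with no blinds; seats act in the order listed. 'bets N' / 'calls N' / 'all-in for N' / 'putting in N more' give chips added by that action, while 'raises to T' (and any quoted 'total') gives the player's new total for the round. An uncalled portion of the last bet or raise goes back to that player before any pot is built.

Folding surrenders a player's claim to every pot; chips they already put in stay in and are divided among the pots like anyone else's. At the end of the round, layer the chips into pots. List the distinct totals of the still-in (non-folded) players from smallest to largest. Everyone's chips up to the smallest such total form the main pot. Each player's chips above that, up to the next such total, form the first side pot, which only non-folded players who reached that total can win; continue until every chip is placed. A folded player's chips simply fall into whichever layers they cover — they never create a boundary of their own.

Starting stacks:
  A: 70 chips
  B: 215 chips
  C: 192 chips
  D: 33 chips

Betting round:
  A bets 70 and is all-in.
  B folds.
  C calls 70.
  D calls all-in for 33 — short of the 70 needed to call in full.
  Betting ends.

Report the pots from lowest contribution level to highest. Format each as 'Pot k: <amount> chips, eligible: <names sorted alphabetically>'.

Pot 1: 99 chips, eligible: A, C, D
Pot 2: 74 chips, eligible: A, C

Derivation:
Contributions: A=70, C=70, D=33
Folded: B
Pot levels (distinct totals of non-folded players): 33, 70
Layer 1-33: 33 each from A, C, D = 33*3 = 99 chips; eligible A, C, D
Layer 34-70: 37 each from A, C = 37*2 = 74 chips; eligible A, C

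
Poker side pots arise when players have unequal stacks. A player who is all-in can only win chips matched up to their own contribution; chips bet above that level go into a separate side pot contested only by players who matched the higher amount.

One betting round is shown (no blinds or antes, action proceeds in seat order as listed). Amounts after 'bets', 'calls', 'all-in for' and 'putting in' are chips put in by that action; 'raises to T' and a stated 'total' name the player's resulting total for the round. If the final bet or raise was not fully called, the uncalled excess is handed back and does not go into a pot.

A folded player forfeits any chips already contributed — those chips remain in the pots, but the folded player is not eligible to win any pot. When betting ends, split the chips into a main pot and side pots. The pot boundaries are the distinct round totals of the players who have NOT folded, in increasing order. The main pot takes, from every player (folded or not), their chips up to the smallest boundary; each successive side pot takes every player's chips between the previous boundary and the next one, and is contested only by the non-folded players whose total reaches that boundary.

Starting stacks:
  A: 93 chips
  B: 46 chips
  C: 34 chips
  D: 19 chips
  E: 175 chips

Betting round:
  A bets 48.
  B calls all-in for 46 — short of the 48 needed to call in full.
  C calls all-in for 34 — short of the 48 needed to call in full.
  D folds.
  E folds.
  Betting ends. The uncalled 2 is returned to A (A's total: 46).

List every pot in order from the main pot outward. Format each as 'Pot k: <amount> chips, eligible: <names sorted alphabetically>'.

Contributions (after 2 returned to A): A=46, B=46, C=34
Folded: D, E
Pot levels (distinct totals of non-folded players): 34, 46
Layer 1-34: 34 each from A, B, C = 34*3 = 102 chips; eligible A, B, C
Layer 35-46: 12 each from A, B = 12*2 = 24 chips; eligible A, B

Pot 1: 102 chips, eligible: A, B, C
Pot 2: 24 chips, eligible: A, B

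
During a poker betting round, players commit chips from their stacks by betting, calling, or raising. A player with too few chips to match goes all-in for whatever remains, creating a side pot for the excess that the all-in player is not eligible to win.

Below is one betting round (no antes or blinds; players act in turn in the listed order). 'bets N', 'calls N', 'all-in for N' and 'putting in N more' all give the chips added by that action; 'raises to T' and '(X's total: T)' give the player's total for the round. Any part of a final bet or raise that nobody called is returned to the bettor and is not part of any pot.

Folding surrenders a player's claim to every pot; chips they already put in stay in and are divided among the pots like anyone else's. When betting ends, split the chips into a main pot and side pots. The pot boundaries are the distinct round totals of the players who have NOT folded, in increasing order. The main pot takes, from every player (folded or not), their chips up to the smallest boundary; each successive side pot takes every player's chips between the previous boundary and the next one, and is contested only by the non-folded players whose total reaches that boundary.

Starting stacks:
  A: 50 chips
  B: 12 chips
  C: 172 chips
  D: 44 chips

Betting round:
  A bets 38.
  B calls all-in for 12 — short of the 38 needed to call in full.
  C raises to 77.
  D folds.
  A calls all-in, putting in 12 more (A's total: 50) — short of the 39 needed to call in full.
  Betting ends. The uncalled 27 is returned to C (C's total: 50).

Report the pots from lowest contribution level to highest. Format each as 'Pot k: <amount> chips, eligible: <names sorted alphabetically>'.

Contributions (after 27 returned to C): A=50, B=12, C=50
Folded: D
Pot levels (distinct totals of non-folded players): 12, 50
Layer 1-12: 12 each from A, B, C = 12*3 = 36 chips; eligible A, B, C
Layer 13-50: 38 each from A, C = 38*2 = 76 chips; eligible A, C

Pot 1: 36 chips, eligible: A, B, C
Pot 2: 76 chips, eligible: A, C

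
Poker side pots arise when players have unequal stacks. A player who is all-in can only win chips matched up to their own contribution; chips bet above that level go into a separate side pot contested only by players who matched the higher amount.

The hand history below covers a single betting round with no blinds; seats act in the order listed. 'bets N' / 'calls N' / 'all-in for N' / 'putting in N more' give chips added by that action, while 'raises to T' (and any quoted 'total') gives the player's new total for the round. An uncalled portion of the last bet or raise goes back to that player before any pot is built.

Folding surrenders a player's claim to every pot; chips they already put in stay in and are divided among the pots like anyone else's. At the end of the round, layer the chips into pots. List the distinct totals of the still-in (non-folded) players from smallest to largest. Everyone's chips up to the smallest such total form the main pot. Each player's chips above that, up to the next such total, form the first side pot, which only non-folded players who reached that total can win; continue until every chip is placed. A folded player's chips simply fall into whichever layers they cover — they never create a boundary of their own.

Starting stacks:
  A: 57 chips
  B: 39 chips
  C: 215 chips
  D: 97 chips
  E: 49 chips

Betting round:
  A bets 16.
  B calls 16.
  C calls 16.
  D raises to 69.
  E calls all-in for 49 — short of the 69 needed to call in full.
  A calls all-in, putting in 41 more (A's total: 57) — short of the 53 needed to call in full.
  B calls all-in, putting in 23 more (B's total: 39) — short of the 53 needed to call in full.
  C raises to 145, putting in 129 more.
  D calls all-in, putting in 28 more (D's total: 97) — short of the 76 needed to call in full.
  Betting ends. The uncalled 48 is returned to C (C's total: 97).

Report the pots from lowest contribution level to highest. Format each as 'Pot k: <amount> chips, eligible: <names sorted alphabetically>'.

Contributions (after 48 returned to C): A=57, B=39, C=97, D=97, E=49
Pot levels (distinct totals of non-folded players): 39, 49, 57, 97
Layer 1-39: 39 each from A, B, C, D, E = 39*5 = 195 chips; eligible A, B, C, D, E
Layer 40-49: 10 each from A, C, D, E = 10*4 = 40 chips; eligible A, C, D, E
Layer 50-57: 8 each from A, C, D = 8*3 = 24 chips; eligible A, C, D
Layer 58-97: 40 each from C, D = 40*2 = 80 chips; eligible C, D

Pot 1: 195 chips, eligible: A, B, C, D, E
Pot 2: 40 chips, eligible: A, C, D, E
Pot 3: 24 chips, eligible: A, C, D
Pot 4: 80 chips, eligible: C, D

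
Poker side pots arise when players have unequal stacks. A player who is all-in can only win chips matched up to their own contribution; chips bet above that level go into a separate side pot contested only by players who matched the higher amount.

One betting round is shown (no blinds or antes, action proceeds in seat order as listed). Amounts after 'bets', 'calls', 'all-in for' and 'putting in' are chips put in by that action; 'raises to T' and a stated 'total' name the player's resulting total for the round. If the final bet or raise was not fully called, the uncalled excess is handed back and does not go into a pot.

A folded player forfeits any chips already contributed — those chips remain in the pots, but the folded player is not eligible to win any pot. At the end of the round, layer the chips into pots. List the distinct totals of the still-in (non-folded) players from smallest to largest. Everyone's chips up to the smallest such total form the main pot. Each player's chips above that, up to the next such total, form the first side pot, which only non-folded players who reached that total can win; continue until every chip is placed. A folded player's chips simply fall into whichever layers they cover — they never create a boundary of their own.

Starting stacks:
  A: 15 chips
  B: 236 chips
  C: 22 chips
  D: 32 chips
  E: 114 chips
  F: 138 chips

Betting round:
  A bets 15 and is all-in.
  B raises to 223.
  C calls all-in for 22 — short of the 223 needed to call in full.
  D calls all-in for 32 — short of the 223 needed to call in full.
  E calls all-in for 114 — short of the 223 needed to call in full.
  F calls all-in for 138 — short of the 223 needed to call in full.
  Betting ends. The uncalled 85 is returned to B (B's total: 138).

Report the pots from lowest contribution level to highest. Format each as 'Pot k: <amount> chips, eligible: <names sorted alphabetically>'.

Pot 1: 90 chips, eligible: A, B, C, D, E, F
Pot 2: 35 chips, eligible: B, C, D, E, F
Pot 3: 40 chips, eligible: B, D, E, F
Pot 4: 246 chips, eligible: B, E, F
Pot 5: 48 chips, eligible: B, F

Derivation:
Contributions (after 85 returned to B): A=15, B=138, C=22, D=32, E=114, F=138
Pot levels (distinct totals of non-folded players): 15, 22, 32, 114, 138
Layer 1-15: 15 each from A, B, C, D, E, F = 15*6 = 90 chips; eligible A, B, C, D, E, F
Layer 16-22: 7 each from B, C, D, E, F = 7*5 = 35 chips; eligible B, C, D, E, F
Layer 23-32: 10 each from B, D, E, F = 10*4 = 40 chips; eligible B, D, E, F
Layer 33-114: 82 each from B, E, F = 82*3 = 246 chips; eligible B, E, F
Layer 115-138: 24 each from B, F = 24*2 = 48 chips; eligible B, F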